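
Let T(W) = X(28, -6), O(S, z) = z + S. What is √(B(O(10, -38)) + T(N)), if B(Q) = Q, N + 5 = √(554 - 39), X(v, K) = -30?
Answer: I*√58 ≈ 7.6158*I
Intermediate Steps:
O(S, z) = S + z
N = -5 + √515 (N = -5 + √(554 - 39) = -5 + √515 ≈ 17.694)
T(W) = -30
√(B(O(10, -38)) + T(N)) = √((10 - 38) - 30) = √(-28 - 30) = √(-58) = I*√58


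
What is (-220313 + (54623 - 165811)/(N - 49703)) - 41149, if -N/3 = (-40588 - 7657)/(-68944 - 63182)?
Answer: -52032103690846/199006161 ≈ -2.6146e+5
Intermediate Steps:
N = -48245/44042 (N = -3*(-40588 - 7657)/(-68944 - 63182) = -(-144735)/(-132126) = -(-144735)*(-1)/132126 = -3*48245/132126 = -48245/44042 ≈ -1.0954)
(-220313 + (54623 - 165811)/(N - 49703)) - 41149 = (-220313 + (54623 - 165811)/(-48245/44042 - 49703)) - 41149 = (-220313 - 111188/(-2189067771/44042)) - 41149 = (-220313 - 111188*(-44042/2189067771)) - 41149 = (-220313 + 445176536/199006161) - 41149 = -43843199171857/199006161 - 41149 = -52032103690846/199006161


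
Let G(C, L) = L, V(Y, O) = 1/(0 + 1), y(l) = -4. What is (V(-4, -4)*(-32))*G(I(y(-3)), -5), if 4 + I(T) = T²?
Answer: 160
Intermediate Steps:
I(T) = -4 + T²
V(Y, O) = 1 (V(Y, O) = 1/1 = 1)
(V(-4, -4)*(-32))*G(I(y(-3)), -5) = (1*(-32))*(-5) = -32*(-5) = 160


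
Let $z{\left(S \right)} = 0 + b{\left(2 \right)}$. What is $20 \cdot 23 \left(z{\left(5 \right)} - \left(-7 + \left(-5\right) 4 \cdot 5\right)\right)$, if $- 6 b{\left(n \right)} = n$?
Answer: $\frac{147200}{3} \approx 49067.0$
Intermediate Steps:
$b{\left(n \right)} = - \frac{n}{6}$
$z{\left(S \right)} = - \frac{1}{3}$ ($z{\left(S \right)} = 0 - \frac{1}{3} = - \frac{1}{3}$)
$20 \cdot 23 \left(z{\left(5 \right)} - \left(-7 + \left(-5\right) 4 \cdot 5\right)\right) = 20 \cdot 23 \left(- \frac{1}{3} - \left(-7 + \left(-5\right) 4 \cdot 5\right)\right) = 460 \left(- \frac{1}{3} - \left(-7 - 100\right)\right) = 460 \left(- \frac{1}{3} + \left(7 - -100\right)\right) = 460 \left(- \frac{1}{3} + \left(7 + 100\right)\right) = 460 \left(- \frac{1}{3} + 107\right) = 460 \cdot \frac{320}{3} = \frac{147200}{3}$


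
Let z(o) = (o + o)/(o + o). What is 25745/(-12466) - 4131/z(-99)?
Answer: -190121/46 ≈ -4133.1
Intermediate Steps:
z(o) = 1 (z(o) = (2*o)/((2*o)) = (2*o)*(1/(2*o)) = 1)
25745/(-12466) - 4131/z(-99) = 25745/(-12466) - 4131/1 = 25745*(-1/12466) - 4131*1 = -95/46 - 4131 = -190121/46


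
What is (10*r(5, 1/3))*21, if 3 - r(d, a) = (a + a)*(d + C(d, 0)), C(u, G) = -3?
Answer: 350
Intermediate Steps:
r(d, a) = 3 - 2*a*(-3 + d) (r(d, a) = 3 - (a + a)*(d - 3) = 3 - 2*a*(-3 + d))
(10*r(5, 1/3))*21 = (10*(3 + 6/3 - 2*5/3))*21 = (10*(3 + 6*(1/3) - 2*1/3*5))*21 = (10*(3 + 2 - 10/3))*21 = (10*(5/3))*21 = (50/3)*21 = 350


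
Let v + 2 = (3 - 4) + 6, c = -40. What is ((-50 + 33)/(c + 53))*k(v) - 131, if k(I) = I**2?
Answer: -1856/13 ≈ -142.77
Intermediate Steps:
v = 3 (v = -2 + ((3 - 4) + 6) = -2 + (-1 + 6) = -2 + 5 = 3)
((-50 + 33)/(c + 53))*k(v) - 131 = ((-50 + 33)/(-40 + 53))*3**2 - 131 = -17/13*9 - 131 = -153/13 - 131 = -1856/13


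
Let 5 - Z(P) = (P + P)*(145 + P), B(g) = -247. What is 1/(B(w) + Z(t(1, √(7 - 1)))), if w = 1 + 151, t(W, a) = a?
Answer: 127/220042 - 145*√6/220042 ≈ -0.0010370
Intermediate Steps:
w = 152
Z(P) = 5 - 2*P*(145 + P) (Z(P) = 5 - (P + P)*(145 + P) = 5 - 2*P*(145 + P))
1/(B(w) + Z(t(1, √(7 - 1)))) = 1/(-247 + (5 - 290*√(7 - 1) - 2*(√(7 - 1))²)) = 1/(-247 + (5 - 290*√6 - 2*(√6)²)) = 1/(-247 + (5 - 290*√6 - 2*6)) = 1/(-247 + (5 - 290*√6 - 12)) = 1/(-247 + (-7 - 290*√6)) = 1/(-254 - 290*√6)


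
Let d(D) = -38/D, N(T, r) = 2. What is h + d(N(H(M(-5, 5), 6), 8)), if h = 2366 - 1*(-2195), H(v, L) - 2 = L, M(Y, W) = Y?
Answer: 4542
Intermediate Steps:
H(v, L) = 2 + L
h = 4561 (h = 2366 + 2195 = 4561)
h + d(N(H(M(-5, 5), 6), 8)) = 4561 - 38/2 = 4561 - 38*1/2 = 4561 - 19 = 4542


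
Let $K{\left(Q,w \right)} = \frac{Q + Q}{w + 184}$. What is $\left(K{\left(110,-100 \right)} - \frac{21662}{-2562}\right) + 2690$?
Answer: $\frac{3460076}{1281} \approx 2701.1$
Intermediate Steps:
$K{\left(Q,w \right)} = \frac{2 Q}{184 + w}$
$\left(K{\left(110,-100 \right)} - \frac{21662}{-2562}\right) + 2690 = \left(2 \cdot 110 \frac{1}{184 - 100} - \frac{21662}{-2562}\right) + 2690 = \left(2 \cdot 110 \cdot \frac{1}{84} - - \frac{10831}{1281}\right) + 2690 = \left(2 \cdot 110 \cdot \frac{1}{84} + \frac{10831}{1281}\right) + 2690 = \left(\frac{55}{21} + \frac{10831}{1281}\right) + 2690 = \frac{14186}{1281} + 2690 = \frac{3460076}{1281}$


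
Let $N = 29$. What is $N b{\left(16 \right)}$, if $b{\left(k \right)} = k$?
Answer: $464$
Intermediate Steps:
$N b{\left(16 \right)} = 29 \cdot 16 = 464$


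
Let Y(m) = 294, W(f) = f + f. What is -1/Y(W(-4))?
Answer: -1/294 ≈ -0.0034014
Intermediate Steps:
W(f) = 2*f
-1/Y(W(-4)) = -1/294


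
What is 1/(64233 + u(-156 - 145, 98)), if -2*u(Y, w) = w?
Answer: 1/64184 ≈ 1.5580e-5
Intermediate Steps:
u(Y, w) = -w/2
1/(64233 + u(-156 - 145, 98)) = 1/(64233 - ½*98) = 1/(64233 - 49) = 1/64184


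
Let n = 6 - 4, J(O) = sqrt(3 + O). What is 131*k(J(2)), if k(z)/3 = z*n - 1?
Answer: -393 + 786*sqrt(5) ≈ 1364.5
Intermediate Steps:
n = 2
k(z) = -3 + 6*z (k(z) = 3*(z*2 - 1) = 3*(2*z - 1) = 3*(-1 + 2*z) = -3 + 6*z)
131*k(J(2)) = 131*(-3 + 6*sqrt(3 + 2)) = 131*(-3 + 6*sqrt(5)) = -393 + 786*sqrt(5)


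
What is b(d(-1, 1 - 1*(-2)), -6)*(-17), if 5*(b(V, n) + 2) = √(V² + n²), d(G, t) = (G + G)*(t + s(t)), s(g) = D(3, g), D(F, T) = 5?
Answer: 34 - 34*√73/5 ≈ -24.099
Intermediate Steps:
s(g) = 5
d(G, t) = 2*G*(5 + t) (d(G, t) = (G + G)*(t + 5) = (2*G)*(5 + t) = 2*G*(5 + t))
b(V, n) = -2 + √(V² + n²)/5
b(d(-1, 1 - 1*(-2)), -6)*(-17) = (-2 + √((2*(-1)*(5 + (1 - 1*(-2))))² + (-6)²)/5)*(-17) = (-2 + √((2*(-1)*(5 + (1 + 2)))² + 36)/5)*(-17) = (-2 + √((2*(-1)*(5 + 3))² + 36)/5)*(-17) = (-2 + √((2*(-1)*8)² + 36)/5)*(-17) = (-2 + √((-16)² + 36)/5)*(-17) = (-2 + √(256 + 36)/5)*(-17) = (-2 + √292/5)*(-17) = (-2 + (2*√73)/5)*(-17) = (-2 + 2*√73/5)*(-17) = 34 - 34*√73/5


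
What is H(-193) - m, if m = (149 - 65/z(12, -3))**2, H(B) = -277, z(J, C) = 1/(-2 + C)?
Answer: -224953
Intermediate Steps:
m = 224676 (m = (149 - 65/(1/(-2 - 3)))**2 = (149 - 65/(1/(-5)))**2 = (149 - 65/(-1/5))**2 = (149 - 65*(-5))**2 = (149 + 325)**2 = 474**2 = 224676)
H(-193) - m = -277 - 1*224676 = -277 - 224676 = -224953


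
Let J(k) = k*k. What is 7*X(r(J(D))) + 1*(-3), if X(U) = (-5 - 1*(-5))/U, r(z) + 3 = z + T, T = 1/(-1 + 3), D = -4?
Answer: -3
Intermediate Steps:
J(k) = k²
T = ½ (T = 1/2 = ½ ≈ 0.50000)
r(z) = -5/2 + z (r(z) = -3 + (z + ½) = -3 + (½ + z) = -5/2 + z)
X(U) = 0 (X(U) = (-5 + 5)/U = 0/U = 0)
7*X(r(J(D))) + 1*(-3) = 7*0 + 1*(-3) = 0 - 3 = -3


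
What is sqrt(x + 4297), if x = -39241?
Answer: 8*I*sqrt(546) ≈ 186.93*I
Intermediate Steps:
sqrt(x + 4297) = sqrt(-39241 + 4297) = sqrt(-34944) = 8*I*sqrt(546)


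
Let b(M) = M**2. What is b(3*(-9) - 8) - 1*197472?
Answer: -196247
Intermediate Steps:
b(3*(-9) - 8) - 1*197472 = (3*(-9) - 8)**2 - 1*197472 = (-27 - 8)**2 - 197472 = (-35)**2 - 197472 = 1225 - 197472 = -196247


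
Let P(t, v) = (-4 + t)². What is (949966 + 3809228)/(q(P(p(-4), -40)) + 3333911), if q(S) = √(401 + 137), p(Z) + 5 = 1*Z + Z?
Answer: 5288909742578/3704987518461 - 1586398*√538/3704987518461 ≈ 1.4275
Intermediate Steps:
p(Z) = -5 + 2*Z (p(Z) = -5 + (1*Z + Z) = -5 + (Z + Z) = -5 + 2*Z)
q(S) = √538
(949966 + 3809228)/(q(P(p(-4), -40)) + 3333911) = (949966 + 3809228)/(√538 + 3333911) = 4759194/(3333911 + √538)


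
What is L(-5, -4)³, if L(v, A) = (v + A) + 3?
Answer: -216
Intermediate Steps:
L(v, A) = 3 + A + v (L(v, A) = (A + v) + 3 = 3 + A + v)
L(-5, -4)³ = (3 - 4 - 5)³ = (-6)³ = -216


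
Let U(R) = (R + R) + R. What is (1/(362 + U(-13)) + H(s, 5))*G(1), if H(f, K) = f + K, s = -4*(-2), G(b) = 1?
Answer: 4200/323 ≈ 13.003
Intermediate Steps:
s = 8
U(R) = 3*R (U(R) = 2*R + R = 3*R)
H(f, K) = K + f
(1/(362 + U(-13)) + H(s, 5))*G(1) = (1/(362 + 3*(-13)) + (5 + 8))*1 = (1/(362 - 39) + 13)*1 = (1/323 + 13)*1 = (4200/323)*1 = 4200/323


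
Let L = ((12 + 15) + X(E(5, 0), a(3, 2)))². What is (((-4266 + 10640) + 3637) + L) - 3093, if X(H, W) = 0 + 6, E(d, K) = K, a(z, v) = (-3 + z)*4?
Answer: 8007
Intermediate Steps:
a(z, v) = -12 + 4*z
X(H, W) = 6
L = 1089 (L = ((12 + 15) + 6)² = (27 + 6)² = 33² = 1089)
(((-4266 + 10640) + 3637) + L) - 3093 = (((-4266 + 10640) + 3637) + 1089) - 3093 = ((6374 + 3637) + 1089) - 3093 = (10011 + 1089) - 3093 = 11100 - 3093 = 8007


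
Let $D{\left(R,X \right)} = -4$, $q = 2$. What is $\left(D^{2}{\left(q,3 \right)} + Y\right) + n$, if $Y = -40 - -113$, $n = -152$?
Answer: $-63$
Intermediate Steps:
$Y = 73$ ($Y = -40 + 113 = 73$)
$\left(D^{2}{\left(q,3 \right)} + Y\right) + n = \left(\left(-4\right)^{2} + 73\right) - 152 = \left(16 + 73\right) - 152 = 89 - 152 = -63$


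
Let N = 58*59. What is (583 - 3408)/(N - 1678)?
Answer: -2825/1744 ≈ -1.6198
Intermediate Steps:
N = 3422
(583 - 3408)/(N - 1678) = (583 - 3408)/(3422 - 1678) = -2825/1744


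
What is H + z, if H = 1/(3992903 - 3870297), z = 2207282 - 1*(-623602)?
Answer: 347083363705/122606 ≈ 2.8309e+6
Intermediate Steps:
z = 2830884 (z = 2207282 + 623602 = 2830884)
H = 1/122606 ≈ 8.1562e-6
H + z = 1/122606 + 2830884 = 347083363705/122606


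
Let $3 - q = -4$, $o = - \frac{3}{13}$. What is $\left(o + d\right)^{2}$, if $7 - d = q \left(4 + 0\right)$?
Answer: $\frac{76176}{169} \approx 450.75$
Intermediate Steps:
$o = - \frac{3}{13}$ ($o = \left(-3\right) \frac{1}{13} = - \frac{3}{13} \approx -0.23077$)
$q = 7$ ($q = 3 - -4 = 3 + 4 = 7$)
$d = -21$ ($d = 7 - 7 \left(4 + 0\right) = 7 - 7 \cdot 4 = 7 - 28 = -21$)
$\left(o + d\right)^{2} = \left(- \frac{3}{13} - 21\right)^{2} = \left(- \frac{276}{13}\right)^{2} = \frac{76176}{169}$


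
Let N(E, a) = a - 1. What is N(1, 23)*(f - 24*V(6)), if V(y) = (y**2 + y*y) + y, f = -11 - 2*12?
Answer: -41954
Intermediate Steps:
f = -35 (f = -11 - 24 = -35)
N(E, a) = -1 + a
V(y) = y + 2*y**2 (V(y) = (y**2 + y**2) + y = 2*y**2 + y = y + 2*y**2)
N(1, 23)*(f - 24*V(6)) = (-1 + 23)*(-35 - 144*(1 + 2*6)) = 22*(-35 - 144*(1 + 12)) = 22*(-35 - 144*13) = 22*(-35 - 24*78) = 22*(-35 - 1872) = 22*(-1907) = -41954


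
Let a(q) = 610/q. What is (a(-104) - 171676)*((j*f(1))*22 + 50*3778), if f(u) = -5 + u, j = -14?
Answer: -424348813581/13 ≈ -3.2642e+10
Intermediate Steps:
(a(-104) - 171676)*((j*f(1))*22 + 50*3778) = (610/(-104) - 171676)*(-14*(-5 + 1)*22 + 50*3778) = (610*(-1/104) - 171676)*(-14*(-4)*22 + 188900) = (-305/52 - 171676)*(56*22 + 188900) = -8927457*(1232 + 188900)/52 = -8927457/52*190132 = -424348813581/13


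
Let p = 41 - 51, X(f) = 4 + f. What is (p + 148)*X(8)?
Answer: 1656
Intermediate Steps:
p = -10
(p + 148)*X(8) = (-10 + 148)*(4 + 8) = 138*12 = 1656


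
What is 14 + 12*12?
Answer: 158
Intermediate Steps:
14 + 12*12 = 14 + 144 = 158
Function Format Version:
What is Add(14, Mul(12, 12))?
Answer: 158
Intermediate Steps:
Add(14, Mul(12, 12)) = Add(14, 144) = 158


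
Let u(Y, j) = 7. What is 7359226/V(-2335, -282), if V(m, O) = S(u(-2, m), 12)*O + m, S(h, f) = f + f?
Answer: -7359226/9103 ≈ -808.44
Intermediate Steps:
S(h, f) = 2*f
V(m, O) = m + 24*O (V(m, O) = (2*12)*O + m = 24*O + m = m + 24*O)
7359226/V(-2335, -282) = 7359226/(-2335 + 24*(-282)) = 7359226/(-2335 - 6768) = 7359226/(-9103) = 7359226*(-1/9103) = -7359226/9103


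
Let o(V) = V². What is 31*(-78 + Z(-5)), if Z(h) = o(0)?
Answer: -2418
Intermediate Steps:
Z(h) = 0 (Z(h) = 0² = 0)
31*(-78 + Z(-5)) = 31*(-78 + 0) = 31*(-78) = -2418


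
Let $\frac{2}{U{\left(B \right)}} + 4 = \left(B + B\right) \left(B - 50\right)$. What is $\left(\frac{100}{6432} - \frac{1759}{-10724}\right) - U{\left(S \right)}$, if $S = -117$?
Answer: $\frac{2160017249}{12032134968} \approx 0.17952$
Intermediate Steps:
$U{\left(B \right)} = \frac{2}{-4 + 2 B \left(-50 + B\right)}$ ($U{\left(B \right)} = \frac{2}{-4 + \left(B + B\right) \left(B - 50\right)} = \frac{2}{-4 + 2 B \left(-50 + B\right)}$)
$\left(\frac{100}{6432} - \frac{1759}{-10724}\right) - U{\left(S \right)} = \left(\frac{100}{6432} - \frac{1759}{-10724}\right) - \frac{1}{-2 + \left(-117\right)^{2} - -5850} = \left(100 \cdot \frac{1}{6432} - - \frac{1759}{10724}\right) - \frac{1}{-2 + 13689 + 5850} = \left(\frac{25}{1608} + \frac{1759}{10724}\right) - \frac{1}{19537} = \frac{774143}{4311048} - \frac{1}{19537} = \frac{2160017249}{12032134968}$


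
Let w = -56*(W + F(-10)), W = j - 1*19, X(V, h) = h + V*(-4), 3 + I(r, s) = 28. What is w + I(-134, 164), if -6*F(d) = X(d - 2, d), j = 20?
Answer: 971/3 ≈ 323.67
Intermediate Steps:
I(r, s) = 25 (I(r, s) = -3 + 28 = 25)
X(V, h) = h - 4*V
F(d) = -4/3 + d/2 (F(d) = -(d - 4*(d - 2))/6 = -(d - 4*(-2 + d))/6 = -(d + (8 - 4*d))/6 = -(8 - 3*d)/6 = -4/3 + d/2)
W = 1 (W = 20 - 1*19 = 20 - 19 = 1)
w = 896/3 (w = -56*(1 + (-4/3 + (1/2)*(-10))) = -56*(1 + (-4/3 - 5)) = -56*(1 - 19/3) = -56*(-16/3) = 896/3 ≈ 298.67)
w + I(-134, 164) = 896/3 + 25 = 971/3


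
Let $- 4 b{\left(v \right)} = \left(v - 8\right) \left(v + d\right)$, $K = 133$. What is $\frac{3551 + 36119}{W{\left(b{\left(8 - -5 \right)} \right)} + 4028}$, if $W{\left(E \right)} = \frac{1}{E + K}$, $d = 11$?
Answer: $\frac{817202}{82977} \approx 9.8485$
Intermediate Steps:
$b{\left(v \right)} = - \frac{\left(-8 + v\right) \left(11 + v\right)}{4}$ ($b{\left(v \right)} = - \frac{\left(v - 8\right) \left(v + 11\right)}{4} = - \frac{\left(-8 + v\right) \left(11 + v\right)}{4}$)
$W{\left(E \right)} = \frac{1}{133 + E}$ ($W{\left(E \right)} = \frac{1}{E + 133} = \frac{1}{133 + E}$)
$\frac{3551 + 36119}{W{\left(b{\left(8 - -5 \right)} \right)} + 4028} = \frac{3551 + 36119}{\frac{1}{133 - \left(-22 + \frac{\left(8 - -5\right)^{2}}{4} + \frac{3 \left(8 - -5\right)}{4}\right)} + 4028} = \frac{39670}{\frac{1}{133 - \left(-22 + \frac{\left(8 + 5\right)^{2}}{4} + \frac{3 \left(8 + 5\right)}{4}\right)} + 4028} = \frac{39670}{\frac{1}{133 - \left(- \frac{49}{4} + \frac{169}{4}\right)} + 4028} = \frac{39670}{\frac{1}{133 - 30} + 4028} = \frac{39670}{\frac{1}{103} + 4028} = \frac{39670}{\frac{414885}{103}} = 39670 \cdot \frac{103}{414885} = \frac{817202}{82977}$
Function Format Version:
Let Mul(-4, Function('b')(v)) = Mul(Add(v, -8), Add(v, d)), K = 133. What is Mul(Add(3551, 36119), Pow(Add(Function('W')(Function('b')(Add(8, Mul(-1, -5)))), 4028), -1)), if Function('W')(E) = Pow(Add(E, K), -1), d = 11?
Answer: Rational(817202, 82977) ≈ 9.8485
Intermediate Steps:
Function('b')(v) = Mul(Rational(-1, 4), Add(-8, v), Add(11, v)) (Function('b')(v) = Mul(Rational(-1, 4), Mul(Add(v, -8), Add(v, 11))) = Mul(Rational(-1, 4), Mul(Add(-8, v), Add(11, v))) = Mul(Rational(-1, 4), Add(-8, v), Add(11, v)))
Function('W')(E) = Pow(Add(133, E), -1) (Function('W')(E) = Pow(Add(E, 133), -1) = Pow(Add(133, E), -1))
Mul(Add(3551, 36119), Pow(Add(Function('W')(Function('b')(Add(8, Mul(-1, -5)))), 4028), -1)) = Mul(Add(3551, 36119), Pow(Add(Pow(Add(133, Add(22, Mul(Rational(-3, 4), Add(8, Mul(-1, -5))), Mul(Rational(-1, 4), Pow(Add(8, Mul(-1, -5)), 2)))), -1), 4028), -1)) = Mul(39670, Pow(Add(Pow(Add(133, Add(22, Mul(Rational(-3, 4), Add(8, 5)), Mul(Rational(-1, 4), Pow(Add(8, 5), 2)))), -1), 4028), -1)) = Mul(39670, Pow(Add(Pow(Add(133, Add(22, Mul(Rational(-3, 4), 13), Mul(Rational(-1, 4), Pow(13, 2)))), -1), 4028), -1)) = Mul(39670, Pow(Add(Pow(Add(133, Add(22, Rational(-39, 4), Mul(Rational(-1, 4), 169))), -1), 4028), -1)) = Mul(39670, Pow(Add(Pow(Add(133, Add(22, Rational(-39, 4), Rational(-169, 4))), -1), 4028), -1)) = Mul(39670, Pow(Add(Pow(Add(133, -30), -1), 4028), -1)) = Mul(39670, Pow(Add(Pow(103, -1), 4028), -1)) = Mul(39670, Pow(Add(Rational(1, 103), 4028), -1)) = Mul(39670, Pow(Rational(414885, 103), -1)) = Mul(39670, Rational(103, 414885)) = Rational(817202, 82977)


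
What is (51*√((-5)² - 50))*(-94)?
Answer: -23970*I ≈ -23970.0*I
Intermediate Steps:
(51*√((-5)² - 50))*(-94) = (51*√(25 - 50))*(-94) = (51*√(-25))*(-94) = (51*(5*I))*(-94) = (255*I)*(-94) = -23970*I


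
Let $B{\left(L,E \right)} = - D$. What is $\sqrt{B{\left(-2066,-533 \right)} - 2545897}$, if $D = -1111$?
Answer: $3 i \sqrt{282754} \approx 1595.2 i$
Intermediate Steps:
$B{\left(L,E \right)} = 1111$ ($B{\left(L,E \right)} = \left(-1\right) \left(-1111\right) = 1111$)
$\sqrt{B{\left(-2066,-533 \right)} - 2545897} = \sqrt{1111 - 2545897} = \sqrt{-2544786} = 3 i \sqrt{282754}$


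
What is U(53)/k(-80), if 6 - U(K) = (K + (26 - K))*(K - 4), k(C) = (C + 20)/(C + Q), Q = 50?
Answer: -634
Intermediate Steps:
k(C) = (20 + C)/(50 + C) (k(C) = (C + 20)/(C + 50) = (20 + C)/(50 + C))
U(K) = 110 - 26*K (U(K) = 6 - (K + (26 - K))*(K - 4) = 6 - 26*(-4 + K) = 6 - (-104 + 26*K) = 6 + (104 - 26*K) = 110 - 26*K)
U(53)/k(-80) = (110 - 26*53)/(((20 - 80)/(50 - 80))) = (110 - 1378)/((-60/(-30))) = -1268/((-1/30*(-60))) = -1268/2 = -1268*½ = -634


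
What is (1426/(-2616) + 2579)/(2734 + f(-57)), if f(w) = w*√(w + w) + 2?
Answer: 6745238/7511517 + 3372619*I*√114/180276408 ≈ 0.89799 + 0.19975*I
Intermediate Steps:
f(w) = 2 + √2*w^(3/2) (f(w) = w*√(2*w) + 2 = w*(√2*√w) + 2 = √2*w^(3/2) + 2 = 2 + √2*w^(3/2))
(1426/(-2616) + 2579)/(2734 + f(-57)) = (1426/(-2616) + 2579)/(2734 + (2 + √2*(-57)^(3/2))) = (1426*(-1/2616) + 2579)/(2734 + (2 + √2*(-57*I*√57))) = (-713/1308 + 2579)/(2734 + (2 - 57*I*√114)) = 3372619/(1308*(2736 - 57*I*√114))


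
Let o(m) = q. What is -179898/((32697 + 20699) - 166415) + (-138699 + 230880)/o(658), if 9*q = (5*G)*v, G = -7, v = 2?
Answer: -31250415697/2637110 ≈ -11850.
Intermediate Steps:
q = -70/9 (q = ((5*(-7))*2)/9 = (-35*2)/9 = (⅑)*(-70) = -70/9 ≈ -7.7778)
o(m) = -70/9
-179898/((32697 + 20699) - 166415) + (-138699 + 230880)/o(658) = -179898/((32697 + 20699) - 166415) + (-138699 + 230880)/(-70/9) = -179898/(53396 - 166415) + 92181*(-9/70) = -179898/(-113019) - 829629/70 = -179898*(-1/113019) - 829629/70 = 59966/37673 - 829629/70 = -31250415697/2637110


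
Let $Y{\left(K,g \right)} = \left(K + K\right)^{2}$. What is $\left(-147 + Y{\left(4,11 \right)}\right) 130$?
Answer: $-10790$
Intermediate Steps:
$Y{\left(K,g \right)} = 4 K^{2}$ ($Y{\left(K,g \right)} = \left(2 K\right)^{2} = 4 K^{2}$)
$\left(-147 + Y{\left(4,11 \right)}\right) 130 = \left(-147 + 4 \cdot 4^{2}\right) 130 = \left(-147 + 4 \cdot 16\right) 130 = \left(-147 + 64\right) 130 = \left(-83\right) 130 = -10790$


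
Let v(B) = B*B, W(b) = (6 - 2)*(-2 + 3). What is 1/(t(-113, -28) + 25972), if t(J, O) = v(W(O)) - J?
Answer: 1/26101 ≈ 3.8313e-5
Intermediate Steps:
W(b) = 4 (W(b) = 4*1 = 4)
v(B) = B**2
t(J, O) = 16 - J (t(J, O) = 4**2 - J = 16 - J)
1/(t(-113, -28) + 25972) = 1/((16 - 1*(-113)) + 25972) = 1/((16 + 113) + 25972) = 1/(129 + 25972) = 1/26101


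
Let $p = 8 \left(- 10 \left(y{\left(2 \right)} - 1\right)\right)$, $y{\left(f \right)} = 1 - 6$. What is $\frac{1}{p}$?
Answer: $\frac{1}{480} \approx 0.0020833$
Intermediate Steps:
$y{\left(f \right)} = -5$ ($y{\left(f \right)} = 1 - 6 = -5$)
$p = 480$ ($p = 8 \left(- 10 \left(-5 - 1\right)\right) = 8 \left(\left(-10\right) \left(-6\right)\right) = 8 \cdot 60 = 480$)
$\frac{1}{p} = \frac{1}{480}$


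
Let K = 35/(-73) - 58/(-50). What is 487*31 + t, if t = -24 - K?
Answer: 27506983/1825 ≈ 15072.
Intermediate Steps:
K = 1242/1825 (K = 35*(-1/73) - 58*(-1/50) = -35/73 + 29/25 = 1242/1825 ≈ 0.68055)
t = -45042/1825 (t = -24 - 1*1242/1825 = -24 - 1242/1825 = -45042/1825 ≈ -24.681)
487*31 + t = 487*31 - 45042/1825 = 15097 - 45042/1825 = 27506983/1825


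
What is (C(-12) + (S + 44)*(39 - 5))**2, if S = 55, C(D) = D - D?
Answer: 11329956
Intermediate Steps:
C(D) = 0
(C(-12) + (S + 44)*(39 - 5))**2 = (0 + (55 + 44)*(39 - 5))**2 = (0 + 99*34)**2 = (0 + 3366)**2 = 3366**2 = 11329956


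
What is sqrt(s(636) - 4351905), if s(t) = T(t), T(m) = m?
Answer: I*sqrt(4351269) ≈ 2086.0*I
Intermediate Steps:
s(t) = t
sqrt(s(636) - 4351905) = sqrt(636 - 4351905) = sqrt(-4351269) = I*sqrt(4351269)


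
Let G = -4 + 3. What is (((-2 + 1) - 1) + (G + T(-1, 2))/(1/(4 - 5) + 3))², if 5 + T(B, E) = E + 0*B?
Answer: 16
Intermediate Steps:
T(B, E) = -5 + E (T(B, E) = -5 + (E + 0*B) = -5 + (E + 0) = -5 + E)
G = -1
(((-2 + 1) - 1) + (G + T(-1, 2))/(1/(4 - 5) + 3))² = (((-2 + 1) - 1) + (-1 + (-5 + 2))/(1/(4 - 5) + 3))² = ((-1 - 1) + (-1 - 3)/(1/(-1) + 3))² = (-2 - 4/(-1 + 3))² = (-2 - 4/2)² = (-2 - 4*½)² = (-2 - 2)² = (-4)² = 16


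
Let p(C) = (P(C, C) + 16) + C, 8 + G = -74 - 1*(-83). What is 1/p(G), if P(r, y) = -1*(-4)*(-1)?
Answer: 1/13 ≈ 0.076923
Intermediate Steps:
G = 1 (G = -8 + (-74 - 1*(-83)) = -8 + (-74 + 83) = -8 + 9 = 1)
P(r, y) = -4 (P(r, y) = 4*(-1) = -4)
p(C) = 12 + C (p(C) = (-4 + 16) + C = 12 + C)
1/p(G) = 1/(12 + 1) = 1/13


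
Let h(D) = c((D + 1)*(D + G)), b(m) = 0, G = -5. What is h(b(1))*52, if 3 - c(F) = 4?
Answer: -52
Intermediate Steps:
c(F) = -1 (c(F) = 3 - 1*4 = 3 - 4 = -1)
h(D) = -1
h(b(1))*52 = -1*52 = -52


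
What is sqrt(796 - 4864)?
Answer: 6*I*sqrt(113) ≈ 63.781*I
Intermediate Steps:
sqrt(796 - 4864) = sqrt(-4068) = 6*I*sqrt(113)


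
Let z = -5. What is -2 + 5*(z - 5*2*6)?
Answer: -327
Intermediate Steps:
-2 + 5*(z - 5*2*6) = -2 + 5*(-5 - 5*2*6) = -2 + 5*(-5 - 10*6) = -2 + 5*(-5 - 60) = -2 + 5*(-65) = -2 - 325 = -327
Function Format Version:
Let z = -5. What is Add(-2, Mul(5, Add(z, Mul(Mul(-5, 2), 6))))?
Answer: -327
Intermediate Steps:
Add(-2, Mul(5, Add(z, Mul(Mul(-5, 2), 6)))) = Add(-2, Mul(5, Add(-5, Mul(Mul(-5, 2), 6)))) = Add(-2, Mul(5, Add(-5, Mul(-10, 6)))) = Add(-2, Mul(5, Add(-5, -60))) = Add(-2, Mul(5, -65)) = Add(-2, -325) = -327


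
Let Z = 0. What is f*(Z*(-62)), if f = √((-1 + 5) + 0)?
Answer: 0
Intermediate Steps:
f = 2 (f = √(4 + 0) = √4 = 2)
f*(Z*(-62)) = 2*(0*(-62)) = 2*0 = 0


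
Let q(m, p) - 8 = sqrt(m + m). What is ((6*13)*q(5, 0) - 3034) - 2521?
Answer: -4931 + 78*sqrt(10) ≈ -4684.3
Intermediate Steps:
q(m, p) = 8 + sqrt(2)*sqrt(m) (q(m, p) = 8 + sqrt(m + m) = 8 + sqrt(2*m) = 8 + sqrt(2)*sqrt(m))
((6*13)*q(5, 0) - 3034) - 2521 = ((6*13)*(8 + sqrt(2)*sqrt(5)) - 3034) - 2521 = (78*(8 + sqrt(10)) - 3034) - 2521 = ((624 + 78*sqrt(10)) - 3034) - 2521 = (-2410 + 78*sqrt(10)) - 2521 = -4931 + 78*sqrt(10)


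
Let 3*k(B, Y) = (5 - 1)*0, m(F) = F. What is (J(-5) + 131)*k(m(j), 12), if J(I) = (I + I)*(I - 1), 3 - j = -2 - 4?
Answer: 0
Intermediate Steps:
j = 9 (j = 3 - (-2 - 4) = 3 - 1*(-6) = 3 + 6 = 9)
k(B, Y) = 0 (k(B, Y) = ((5 - 1)*0)/3 = (4*0)/3 = (⅓)*0 = 0)
J(I) = 2*I*(-1 + I) (J(I) = (2*I)*(-1 + I) = 2*I*(-1 + I))
(J(-5) + 131)*k(m(j), 12) = (2*(-5)*(-1 - 5) + 131)*0 = (2*(-5)*(-6) + 131)*0 = (60 + 131)*0 = 191*0 = 0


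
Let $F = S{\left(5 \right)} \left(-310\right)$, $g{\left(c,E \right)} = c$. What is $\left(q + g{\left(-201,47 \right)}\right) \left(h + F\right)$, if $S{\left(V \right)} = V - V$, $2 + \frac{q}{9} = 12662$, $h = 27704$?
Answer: $3151025256$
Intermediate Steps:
$q = 113940$ ($q = -18 + 9 \cdot 12662 = -18 + 113958 = 113940$)
$S{\left(V \right)} = 0$
$F = 0$ ($F = 0 \left(-310\right) = 0$)
$\left(q + g{\left(-201,47 \right)}\right) \left(h + F\right) = \left(113940 - 201\right) \left(27704 + 0\right) = 113739 \cdot 27704 = 3151025256$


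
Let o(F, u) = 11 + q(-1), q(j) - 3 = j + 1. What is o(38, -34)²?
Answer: 196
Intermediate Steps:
q(j) = 4 + j (q(j) = 3 + (j + 1) = 3 + (1 + j) = 4 + j)
o(F, u) = 14 (o(F, u) = 11 + (4 - 1) = 11 + 3 = 14)
o(38, -34)² = 14² = 196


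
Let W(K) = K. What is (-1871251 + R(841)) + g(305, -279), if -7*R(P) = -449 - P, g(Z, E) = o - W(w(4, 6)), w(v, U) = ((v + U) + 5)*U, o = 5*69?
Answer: -13095682/7 ≈ -1.8708e+6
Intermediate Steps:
o = 345
w(v, U) = U*(5 + U + v) (w(v, U) = ((U + v) + 5)*U = (5 + U + v)*U = U*(5 + U + v))
g(Z, E) = 255 (g(Z, E) = 345 - 6*(5 + 6 + 4) = 345 - 6*15 = 345 - 1*90 = 345 - 90 = 255)
R(P) = 449/7 + P/7 (R(P) = -(-449 - P)/7 = 449/7 + P/7)
(-1871251 + R(841)) + g(305, -279) = (-1871251 + (449/7 + (1/7)*841)) + 255 = (-1871251 + (449/7 + 841/7)) + 255 = (-1871251 + 1290/7) + 255 = -13097467/7 + 255 = -13095682/7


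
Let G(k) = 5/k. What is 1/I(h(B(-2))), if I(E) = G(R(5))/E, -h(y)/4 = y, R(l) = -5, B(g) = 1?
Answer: 4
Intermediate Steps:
h(y) = -4*y
I(E) = -1/E (I(E) = (5/(-5))/E = (5*(-⅕))/E = -1/E)
1/I(h(B(-2))) = 1/(-1/((-4*1))) = 1/(-1/(-4)) = 1/(-1*(-¼)) = 1/(¼) = 4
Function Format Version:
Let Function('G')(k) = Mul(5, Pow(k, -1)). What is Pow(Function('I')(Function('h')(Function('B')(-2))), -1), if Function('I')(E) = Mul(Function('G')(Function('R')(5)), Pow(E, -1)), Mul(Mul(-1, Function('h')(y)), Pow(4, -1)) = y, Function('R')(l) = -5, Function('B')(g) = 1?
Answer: 4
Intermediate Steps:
Function('h')(y) = Mul(-4, y)
Function('I')(E) = Mul(-1, Pow(E, -1)) (Function('I')(E) = Mul(Mul(5, Pow(-5, -1)), Pow(E, -1)) = Mul(Mul(5, Rational(-1, 5)), Pow(E, -1)) = Mul(-1, Pow(E, -1)))
Pow(Function('I')(Function('h')(Function('B')(-2))), -1) = Pow(Mul(-1, Pow(Mul(-4, 1), -1)), -1) = Pow(Mul(-1, Pow(-4, -1)), -1) = Pow(Mul(-1, Rational(-1, 4)), -1) = Pow(Rational(1, 4), -1) = 4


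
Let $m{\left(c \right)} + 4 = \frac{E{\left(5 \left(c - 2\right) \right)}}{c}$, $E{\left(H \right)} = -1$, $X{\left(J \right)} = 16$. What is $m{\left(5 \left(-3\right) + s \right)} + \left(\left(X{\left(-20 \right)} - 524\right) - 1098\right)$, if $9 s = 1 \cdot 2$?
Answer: $- \frac{214121}{133} \approx -1609.9$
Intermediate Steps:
$s = \frac{2}{9}$ ($s = \frac{1 \cdot 2}{9} = \frac{1}{9} \cdot 2 = \frac{2}{9} \approx 0.22222$)
$m{\left(c \right)} = -4 - \frac{1}{c}$
$m{\left(5 \left(-3\right) + s \right)} + \left(\left(X{\left(-20 \right)} - 524\right) - 1098\right) = \left(-4 - \frac{1}{5 \left(-3\right) + \frac{2}{9}}\right) + \left(\left(16 - 524\right) - 1098\right) = \left(-4 - \frac{1}{-15 + \frac{2}{9}}\right) - 1606 = \left(-4 - \frac{1}{- \frac{133}{9}}\right) - 1606 = \left(-4 - - \frac{9}{133}\right) - 1606 = \left(-4 + \frac{9}{133}\right) - 1606 = - \frac{523}{133} - 1606 = - \frac{214121}{133}$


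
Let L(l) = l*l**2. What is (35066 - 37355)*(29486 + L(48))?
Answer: -320638542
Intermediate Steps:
L(l) = l**3
(35066 - 37355)*(29486 + L(48)) = (35066 - 37355)*(29486 + 48**3) = -2289*(29486 + 110592) = -2289*140078 = -320638542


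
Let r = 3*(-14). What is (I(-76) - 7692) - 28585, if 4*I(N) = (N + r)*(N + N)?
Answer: -31793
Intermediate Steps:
r = -42
I(N) = N*(-42 + N)/2 (I(N) = ((N - 42)*(N + N))/4 = ((-42 + N)*(2*N))/4 = (2*N*(-42 + N))/4 = N*(-42 + N)/2)
(I(-76) - 7692) - 28585 = ((½)*(-76)*(-42 - 76) - 7692) - 28585 = ((½)*(-76)*(-118) - 7692) - 28585 = (4484 - 7692) - 28585 = -3208 - 28585 = -31793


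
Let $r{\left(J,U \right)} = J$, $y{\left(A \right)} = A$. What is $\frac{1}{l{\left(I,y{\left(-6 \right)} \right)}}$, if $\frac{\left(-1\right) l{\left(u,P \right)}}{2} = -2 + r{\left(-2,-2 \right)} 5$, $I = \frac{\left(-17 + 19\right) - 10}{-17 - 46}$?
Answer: $\frac{1}{24} \approx 0.041667$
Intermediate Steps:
$I = \frac{8}{63}$ ($I = \frac{2 - 10}{-63} = \left(-8\right) \left(- \frac{1}{63}\right) = \frac{8}{63} \approx 0.12698$)
$l{\left(u,P \right)} = 24$ ($l{\left(u,P \right)} = - 2 \left(-2 - 10\right) = \left(-2\right) \left(-12\right) = 24$)
$\frac{1}{l{\left(I,y{\left(-6 \right)} \right)}} = \frac{1}{24}$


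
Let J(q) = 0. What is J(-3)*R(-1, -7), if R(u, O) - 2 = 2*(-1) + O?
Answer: 0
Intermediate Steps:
R(u, O) = O (R(u, O) = 2 + (2*(-1) + O) = 2 + (-2 + O) = O)
J(-3)*R(-1, -7) = 0*(-7) = 0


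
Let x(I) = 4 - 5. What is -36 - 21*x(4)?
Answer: -15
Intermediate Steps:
x(I) = -1
-36 - 21*x(4) = -36 - 21*(-1) = -36 + 21 = -15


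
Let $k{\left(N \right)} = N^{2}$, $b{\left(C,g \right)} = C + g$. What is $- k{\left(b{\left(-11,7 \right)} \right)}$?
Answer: $-16$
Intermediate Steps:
$- k{\left(b{\left(-11,7 \right)} \right)} = - \left(-11 + 7\right)^{2} = - \left(-4\right)^{2} = \left(-1\right) 16 = -16$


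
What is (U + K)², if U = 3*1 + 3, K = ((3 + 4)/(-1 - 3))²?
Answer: 21025/256 ≈ 82.129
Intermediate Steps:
K = 49/16 (K = (7/(-4))² = (7*(-¼))² = (-7/4)² = 49/16 ≈ 3.0625)
U = 6 (U = 3 + 3 = 6)
(U + K)² = (6 + 49/16)² = (145/16)² = 21025/256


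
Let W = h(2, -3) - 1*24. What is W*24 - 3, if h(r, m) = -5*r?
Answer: -819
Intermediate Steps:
W = -34 (W = -5*2 - 1*24 = -10 - 24 = -34)
W*24 - 3 = -34*24 - 3 = -816 - 3 = -819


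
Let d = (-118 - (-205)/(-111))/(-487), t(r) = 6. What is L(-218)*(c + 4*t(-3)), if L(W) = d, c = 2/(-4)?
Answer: 625241/108114 ≈ 5.7832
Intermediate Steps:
c = -½ (c = 2*(-¼) = -½ ≈ -0.50000)
d = 13303/54057 (d = (-118 - (-205)*(-1)/111)*(-1/487) = (-118 - 1*205/111)*(-1/487) = (-118 - 205/111)*(-1/487) = -13303/111*(-1/487) = 13303/54057 ≈ 0.24609)
L(W) = 13303/54057
L(-218)*(c + 4*t(-3)) = 13303*(-½ + 4*6)/54057 = 13303*(-½ + 24)/54057 = (13303/54057)*(47/2) = 625241/108114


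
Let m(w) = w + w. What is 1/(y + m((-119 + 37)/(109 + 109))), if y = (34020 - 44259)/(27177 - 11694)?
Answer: -562549/795219 ≈ -0.70741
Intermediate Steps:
m(w) = 2*w
y = -3413/5161 (y = -10239/15483 = -10239*1/15483 = -3413/5161 ≈ -0.66131)
1/(y + m((-119 + 37)/(109 + 109))) = 1/(-3413/5161 + 2*((-119 + 37)/(109 + 109))) = 1/(-3413/5161 + 2*(-82/218)) = 1/(-3413/5161 + 2*(-82*1/218)) = 1/(-3413/5161 + 2*(-41/109)) = 1/(-3413/5161 - 82/109) = 1/(-795219/562549) = -562549/795219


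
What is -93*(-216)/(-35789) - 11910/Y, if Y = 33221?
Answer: -1093590438/1188946369 ≈ -0.91980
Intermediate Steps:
-93*(-216)/(-35789) - 11910/Y = -93*(-216)/(-35789) - 11910/33221 = 20088*(-1/35789) - 11910*1/33221 = -20088/35789 - 11910/33221 = -1093590438/1188946369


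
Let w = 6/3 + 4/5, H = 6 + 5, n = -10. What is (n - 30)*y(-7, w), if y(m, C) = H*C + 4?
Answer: -1392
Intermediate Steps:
H = 11
w = 14/5 (w = 6*(1/3) + 4*(1/5) = 2 + 4/5 = 14/5 ≈ 2.8000)
y(m, C) = 4 + 11*C (y(m, C) = 11*C + 4 = 4 + 11*C)
(n - 30)*y(-7, w) = (-10 - 30)*(4 + 11*(14/5)) = -40*(4 + 154/5) = -40*174/5 = -1392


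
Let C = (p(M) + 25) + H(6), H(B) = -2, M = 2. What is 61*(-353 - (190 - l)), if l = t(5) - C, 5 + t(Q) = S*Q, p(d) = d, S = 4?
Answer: -33733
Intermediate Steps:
C = 25 (C = (2 + 25) - 2 = 27 - 2 = 25)
t(Q) = -5 + 4*Q
l = -10 (l = (-5 + 4*5) - 1*25 = (-5 + 20) - 25 = 15 - 25 = -10)
61*(-353 - (190 - l)) = 61*(-353 - (190 - 1*(-10))) = 61*(-353 - (190 + 10)) = 61*(-353 - 1*200) = 61*(-353 - 200) = 61*(-553) = -33733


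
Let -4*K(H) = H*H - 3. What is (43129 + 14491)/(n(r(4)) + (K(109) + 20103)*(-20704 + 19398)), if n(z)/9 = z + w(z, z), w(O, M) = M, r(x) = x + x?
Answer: -57620/22376207 ≈ -0.0025751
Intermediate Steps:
r(x) = 2*x
K(H) = 3/4 - H**2/4 (K(H) = -(H*H - 3)/4 = -(H**2 - 3)/4 = -(-3 + H**2)/4 = 3/4 - H**2/4)
n(z) = 18*z (n(z) = 9*(z + z) = 9*(2*z) = 18*z)
(43129 + 14491)/(n(r(4)) + (K(109) + 20103)*(-20704 + 19398)) = (43129 + 14491)/(18*(2*4) + ((3/4 - 1/4*109**2) + 20103)*(-20704 + 19398)) = 57620/(18*8 + ((3/4 - 1/4*11881) + 20103)*(-1306)) = 57620/(144 + ((3/4 - 11881/4) + 20103)*(-1306)) = 57620/(144 + (-5939/2 + 20103)*(-1306)) = 57620/(144 + (34267/2)*(-1306)) = 57620/(144 - 22376351) = 57620/(-22376207) = 57620*(-1/22376207) = -57620/22376207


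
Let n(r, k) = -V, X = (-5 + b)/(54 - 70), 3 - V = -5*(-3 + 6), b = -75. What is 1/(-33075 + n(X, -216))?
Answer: -1/33093 ≈ -3.0218e-5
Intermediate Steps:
V = 18 (V = 3 - (-5)*(-3 + 6) = 3 - (-5)*3 = 3 - 1*(-15) = 3 + 15 = 18)
X = 5 (X = (-5 - 75)/(54 - 70) = -80/(-16) = -80*(-1/16) = 5)
n(r, k) = -18 (n(r, k) = -1*18 = -18)
1/(-33075 + n(X, -216)) = 1/(-33075 - 18) = 1/(-33093) = -1/33093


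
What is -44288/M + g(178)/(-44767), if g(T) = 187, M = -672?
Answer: 61953601/940107 ≈ 65.901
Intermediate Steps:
-44288/M + g(178)/(-44767) = -44288/(-672) + 187/(-44767) = -44288*(-1/672) + 187*(-1/44767) = 1384/21 - 187/44767 = 61953601/940107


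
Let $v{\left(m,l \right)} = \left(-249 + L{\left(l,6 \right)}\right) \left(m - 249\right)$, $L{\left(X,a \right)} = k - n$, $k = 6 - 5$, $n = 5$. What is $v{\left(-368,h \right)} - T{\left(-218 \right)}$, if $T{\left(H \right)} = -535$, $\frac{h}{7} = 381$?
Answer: $156636$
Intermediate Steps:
$h = 2667$ ($h = 7 \cdot 381 = 2667$)
$k = 1$
$L{\left(X,a \right)} = -4$ ($L{\left(X,a \right)} = 1 - 5 = -4$)
$v{\left(m,l \right)} = 62997 - 253 m$ ($v{\left(m,l \right)} = \left(-249 - 4\right) \left(m - 249\right) = - 253 \left(-249 + m\right) = 62997 - 253 m$)
$v{\left(-368,h \right)} - T{\left(-218 \right)} = \left(62997 - -93104\right) - -535 = \left(62997 + 93104\right) + 535 = 156101 + 535 = 156636$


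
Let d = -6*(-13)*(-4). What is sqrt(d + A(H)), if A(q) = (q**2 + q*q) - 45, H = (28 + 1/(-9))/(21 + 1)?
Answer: I*sqrt(13869826)/198 ≈ 18.809*I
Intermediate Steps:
H = 251/198 (H = (28 - 1/9)/22 = (251/9)*(1/22) = 251/198 ≈ 1.2677)
A(q) = -45 + 2*q**2 (A(q) = (q**2 + q**2) - 45 = 2*q**2 - 45 = -45 + 2*q**2)
d = -312 (d = 78*(-4) = -312)
sqrt(d + A(H)) = sqrt(-312 + (-45 + 2*(251/198)**2)) = sqrt(-312 + (-45 + 2*(63001/39204))) = sqrt(-312 + (-45 + 63001/19602)) = sqrt(-312 - 819089/19602) = sqrt(-6934913/19602) = I*sqrt(13869826)/198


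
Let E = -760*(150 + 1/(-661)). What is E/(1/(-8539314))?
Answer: 643464977277360/661 ≈ 9.7347e+11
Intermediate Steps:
E = -75353240/661 (E = -760*(150 - 1/661) = -760*99149/661 = -75353240/661 ≈ -1.1400e+5)
E/(1/(-8539314)) = -75353240/(661*(1/(-8539314))) = -75353240/(661*(-1/8539314)) = -75353240/661*(-8539314) = 643464977277360/661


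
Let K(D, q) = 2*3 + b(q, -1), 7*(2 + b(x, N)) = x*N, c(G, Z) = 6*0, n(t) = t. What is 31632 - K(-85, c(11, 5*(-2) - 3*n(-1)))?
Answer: 31628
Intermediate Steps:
c(G, Z) = 0
b(x, N) = -2 + N*x/7 (b(x, N) = -2 + (x*N)/7 = -2 + (N*x)/7 = -2 + N*x/7)
K(D, q) = 4 - q/7 (K(D, q) = 2*3 + (-2 + (⅐)*(-1)*q) = 6 + (-2 - q/7) = 4 - q/7)
31632 - K(-85, c(11, 5*(-2) - 3*n(-1))) = 31632 - (4 - ⅐*0) = 31632 - (4 + 0) = 31632 - 1*4 = 31632 - 4 = 31628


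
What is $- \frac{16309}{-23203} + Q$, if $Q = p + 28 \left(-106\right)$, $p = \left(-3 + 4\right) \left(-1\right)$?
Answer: $- \frac{68873398}{23203} \approx -2968.3$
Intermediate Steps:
$p = -1$ ($p = 1 \left(-1\right) = -1$)
$Q = -2969$ ($Q = -1 + 28 \left(-106\right) = -1 - 2968 = -2969$)
$- \frac{16309}{-23203} + Q = - \frac{16309}{-23203} - 2969 = \left(-16309\right) \left(- \frac{1}{23203}\right) - 2969 = \frac{16309}{23203} - 2969 = - \frac{68873398}{23203}$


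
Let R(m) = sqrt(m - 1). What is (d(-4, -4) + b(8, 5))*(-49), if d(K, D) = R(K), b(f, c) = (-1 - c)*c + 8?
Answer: 1078 - 49*I*sqrt(5) ≈ 1078.0 - 109.57*I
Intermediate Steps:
b(f, c) = 8 + c*(-1 - c) (b(f, c) = c*(-1 - c) + 8 = 8 + c*(-1 - c))
R(m) = sqrt(-1 + m)
d(K, D) = sqrt(-1 + K)
(d(-4, -4) + b(8, 5))*(-49) = (sqrt(-1 - 4) + (8 - 1*5 - 1*5**2))*(-49) = (sqrt(-5) + (8 - 5 - 1*25))*(-49) = (I*sqrt(5) + (8 - 5 - 25))*(-49) = (I*sqrt(5) - 22)*(-49) = (-22 + I*sqrt(5))*(-49) = 1078 - 49*I*sqrt(5)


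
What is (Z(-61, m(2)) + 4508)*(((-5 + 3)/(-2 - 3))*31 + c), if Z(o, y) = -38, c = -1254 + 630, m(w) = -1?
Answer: -2733852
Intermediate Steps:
c = -624
(Z(-61, m(2)) + 4508)*(((-5 + 3)/(-2 - 3))*31 + c) = (-38 + 4508)*(((-5 + 3)/(-2 - 3))*31 - 624) = 4470*(-2/(-5)*31 - 624) = 4470*(-2*(-⅕)*31 - 624) = 4470*((⅖)*31 - 624) = 4470*(62/5 - 624) = 4470*(-3058/5) = -2733852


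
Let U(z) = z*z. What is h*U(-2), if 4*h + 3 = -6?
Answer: -9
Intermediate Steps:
U(z) = z²
h = -9/4 (h = -¾ + (¼)*(-6) = -¾ - 3/2 = -9/4 ≈ -2.2500)
h*U(-2) = -9/4*(-2)² = -9/4*4 = -9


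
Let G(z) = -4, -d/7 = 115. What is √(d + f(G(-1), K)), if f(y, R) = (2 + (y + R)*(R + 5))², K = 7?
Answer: 3*√71 ≈ 25.278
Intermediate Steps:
d = -805 (d = -7*115 = -805)
f(y, R) = (2 + (5 + R)*(R + y))² (f(y, R) = (2 + (R + y)*(5 + R))² = (2 + (5 + R)*(R + y))²)
√(d + f(G(-1), K)) = √(-805 + (2 + 7² + 5*7 + 5*(-4) + 7*(-4))²) = √(-805 + (2 + 49 + 35 - 20 - 28)²) = √(-805 + 38²) = √(-805 + 1444) = √639 = 3*√71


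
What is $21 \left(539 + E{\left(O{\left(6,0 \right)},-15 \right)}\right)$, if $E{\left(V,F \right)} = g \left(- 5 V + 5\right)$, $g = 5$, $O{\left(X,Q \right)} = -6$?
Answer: $14994$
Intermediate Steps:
$E{\left(V,F \right)} = 25 - 25 V$ ($E{\left(V,F \right)} = 5 \left(- 5 V + 5\right) = 5 \left(5 - 5 V\right) = 25 - 25 V$)
$21 \left(539 + E{\left(O{\left(6,0 \right)},-15 \right)}\right) = 21 \left(539 + \left(25 - -150\right)\right) = 21 \left(539 + \left(25 + 150\right)\right) = 21 \left(539 + 175\right) = 21 \cdot 714 = 14994$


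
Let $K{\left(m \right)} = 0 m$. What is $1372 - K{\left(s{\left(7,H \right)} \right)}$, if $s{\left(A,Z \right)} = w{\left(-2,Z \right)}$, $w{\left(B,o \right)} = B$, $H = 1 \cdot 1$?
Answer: $1372$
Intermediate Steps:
$H = 1$
$s{\left(A,Z \right)} = -2$
$K{\left(m \right)} = 0$
$1372 - K{\left(s{\left(7,H \right)} \right)} = 1372 - 0 = 1372 + 0 = 1372$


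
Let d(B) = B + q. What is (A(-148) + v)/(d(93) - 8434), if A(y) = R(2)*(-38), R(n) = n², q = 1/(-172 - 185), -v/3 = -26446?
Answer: -14134701/1488869 ≈ -9.4936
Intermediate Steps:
v = 79338 (v = -3*(-26446) = 79338)
q = -1/357 (q = 1/(-357) = -1/357 ≈ -0.0028011)
d(B) = -1/357 + B (d(B) = B - 1/357 = -1/357 + B)
A(y) = -152 (A(y) = 2²*(-38) = 4*(-38) = -152)
(A(-148) + v)/(d(93) - 8434) = (-152 + 79338)/((-1/357 + 93) - 8434) = 79186/(33200/357 - 8434) = 79186/(-2977738/357) = 79186*(-357/2977738) = -14134701/1488869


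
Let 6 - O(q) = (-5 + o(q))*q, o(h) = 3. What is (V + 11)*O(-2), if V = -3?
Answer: 16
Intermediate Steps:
O(q) = 6 + 2*q (O(q) = 6 - (-5 + 3)*q = 6 - (-2)*q = 6 + 2*q)
(V + 11)*O(-2) = (-3 + 11)*(6 + 2*(-2)) = 8*(6 - 4) = 8*2 = 16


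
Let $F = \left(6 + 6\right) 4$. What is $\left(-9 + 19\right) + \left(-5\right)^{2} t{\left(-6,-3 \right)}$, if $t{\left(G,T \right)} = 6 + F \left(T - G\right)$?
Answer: $3760$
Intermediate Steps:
$F = 48$ ($F = 12 \cdot 4 = 48$)
$t{\left(G,T \right)} = 6 - 48 G + 48 T$ ($t{\left(G,T \right)} = 6 + 48 \left(T - G\right) = 6 - \left(- 48 T + 48 G\right) = 6 - 48 G + 48 T$)
$\left(-9 + 19\right) + \left(-5\right)^{2} t{\left(-6,-3 \right)} = \left(-9 + 19\right) + \left(-5\right)^{2} \left(6 - -288 + 48 \left(-3\right)\right) = 10 + 25 \left(6 + 288 - 144\right) = 10 + 25 \cdot 150 = 10 + 3750 = 3760$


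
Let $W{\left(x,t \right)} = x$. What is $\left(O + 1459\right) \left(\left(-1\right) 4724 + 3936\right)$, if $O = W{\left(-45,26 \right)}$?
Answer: $-1114232$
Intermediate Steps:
$O = -45$
$\left(O + 1459\right) \left(\left(-1\right) 4724 + 3936\right) = \left(-45 + 1459\right) \left(\left(-1\right) 4724 + 3936\right) = 1414 \left(-4724 + 3936\right) = 1414 \left(-788\right) = -1114232$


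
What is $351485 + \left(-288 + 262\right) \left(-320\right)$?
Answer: $359805$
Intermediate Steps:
$351485 + \left(-288 + 262\right) \left(-320\right) = 351485 - -8320 = 351485 + 8320 = 359805$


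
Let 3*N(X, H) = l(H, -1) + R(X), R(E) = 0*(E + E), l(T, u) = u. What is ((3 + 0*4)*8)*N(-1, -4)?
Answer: -8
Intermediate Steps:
R(E) = 0 (R(E) = 0*(2*E) = 0)
N(X, H) = -1/3 (N(X, H) = (-1 + 0)/3 = (1/3)*(-1) = -1/3)
((3 + 0*4)*8)*N(-1, -4) = ((3 + 0*4)*8)*(-1/3) = ((3 + 0)*8)*(-1/3) = (3*8)*(-1/3) = 24*(-1/3) = -8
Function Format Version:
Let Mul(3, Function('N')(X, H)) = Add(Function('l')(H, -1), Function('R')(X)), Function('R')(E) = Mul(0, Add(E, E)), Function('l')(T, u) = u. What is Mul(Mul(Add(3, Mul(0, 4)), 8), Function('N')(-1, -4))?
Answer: -8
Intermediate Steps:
Function('R')(E) = 0 (Function('R')(E) = Mul(0, Mul(2, E)) = 0)
Function('N')(X, H) = Rational(-1, 3) (Function('N')(X, H) = Mul(Rational(1, 3), Add(-1, 0)) = Mul(Rational(1, 3), -1) = Rational(-1, 3))
Mul(Mul(Add(3, Mul(0, 4)), 8), Function('N')(-1, -4)) = Mul(Mul(Add(3, Mul(0, 4)), 8), Rational(-1, 3)) = Mul(Mul(Add(3, 0), 8), Rational(-1, 3)) = Mul(Mul(3, 8), Rational(-1, 3)) = Mul(24, Rational(-1, 3)) = -8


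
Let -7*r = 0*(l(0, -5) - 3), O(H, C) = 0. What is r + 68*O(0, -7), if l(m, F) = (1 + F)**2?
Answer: 0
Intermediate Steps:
r = 0 (r = -0*((1 - 5)**2 - 3) = -0*((-4)**2 - 3) = -0*(16 - 3) = -0*13 = -1/7*0 = 0)
r + 68*O(0, -7) = 0 + 68*0 = 0 + 0 = 0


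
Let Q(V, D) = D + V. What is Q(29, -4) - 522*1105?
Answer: -576785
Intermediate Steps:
Q(29, -4) - 522*1105 = (-4 + 29) - 522*1105 = 25 - 576810 = -576785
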